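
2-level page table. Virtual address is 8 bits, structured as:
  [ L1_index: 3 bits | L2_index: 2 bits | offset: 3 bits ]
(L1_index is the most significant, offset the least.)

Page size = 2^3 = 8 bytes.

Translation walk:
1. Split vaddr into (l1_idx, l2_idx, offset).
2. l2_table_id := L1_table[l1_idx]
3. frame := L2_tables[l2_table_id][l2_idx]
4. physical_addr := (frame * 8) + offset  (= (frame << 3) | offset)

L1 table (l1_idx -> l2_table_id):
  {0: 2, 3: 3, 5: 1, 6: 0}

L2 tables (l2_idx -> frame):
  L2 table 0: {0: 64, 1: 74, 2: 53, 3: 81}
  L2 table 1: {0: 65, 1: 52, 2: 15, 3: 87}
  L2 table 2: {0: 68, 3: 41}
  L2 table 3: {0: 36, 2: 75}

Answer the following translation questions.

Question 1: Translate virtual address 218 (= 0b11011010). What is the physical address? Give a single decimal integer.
Answer: 650

Derivation:
vaddr = 218 = 0b11011010
Split: l1_idx=6, l2_idx=3, offset=2
L1[6] = 0
L2[0][3] = 81
paddr = 81 * 8 + 2 = 650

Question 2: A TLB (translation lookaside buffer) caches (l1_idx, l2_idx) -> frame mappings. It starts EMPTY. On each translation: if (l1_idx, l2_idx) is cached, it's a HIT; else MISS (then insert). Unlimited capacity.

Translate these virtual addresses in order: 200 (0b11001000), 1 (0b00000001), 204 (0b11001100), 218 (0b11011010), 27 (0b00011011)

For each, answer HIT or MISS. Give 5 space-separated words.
vaddr=200: (6,1) not in TLB -> MISS, insert
vaddr=1: (0,0) not in TLB -> MISS, insert
vaddr=204: (6,1) in TLB -> HIT
vaddr=218: (6,3) not in TLB -> MISS, insert
vaddr=27: (0,3) not in TLB -> MISS, insert

Answer: MISS MISS HIT MISS MISS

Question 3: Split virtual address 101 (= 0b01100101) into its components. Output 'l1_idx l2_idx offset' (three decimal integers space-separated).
vaddr = 101 = 0b01100101
  top 3 bits -> l1_idx = 3
  next 2 bits -> l2_idx = 0
  bottom 3 bits -> offset = 5

Answer: 3 0 5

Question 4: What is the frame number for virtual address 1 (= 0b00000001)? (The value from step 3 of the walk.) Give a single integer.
vaddr = 1: l1_idx=0, l2_idx=0
L1[0] = 2; L2[2][0] = 68

Answer: 68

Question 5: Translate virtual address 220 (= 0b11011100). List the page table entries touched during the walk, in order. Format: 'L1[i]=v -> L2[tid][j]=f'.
vaddr = 220 = 0b11011100
Split: l1_idx=6, l2_idx=3, offset=4

Answer: L1[6]=0 -> L2[0][3]=81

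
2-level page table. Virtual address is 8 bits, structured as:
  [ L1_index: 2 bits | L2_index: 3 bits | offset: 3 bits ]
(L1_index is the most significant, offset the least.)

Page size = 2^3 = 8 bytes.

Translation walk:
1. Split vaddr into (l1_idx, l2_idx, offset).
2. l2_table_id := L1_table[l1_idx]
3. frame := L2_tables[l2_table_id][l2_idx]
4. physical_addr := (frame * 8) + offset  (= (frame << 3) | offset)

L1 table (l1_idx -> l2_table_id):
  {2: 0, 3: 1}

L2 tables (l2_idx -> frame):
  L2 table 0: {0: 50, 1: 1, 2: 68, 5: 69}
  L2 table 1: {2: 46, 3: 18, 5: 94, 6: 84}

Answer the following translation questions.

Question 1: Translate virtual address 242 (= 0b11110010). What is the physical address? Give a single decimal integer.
Answer: 674

Derivation:
vaddr = 242 = 0b11110010
Split: l1_idx=3, l2_idx=6, offset=2
L1[3] = 1
L2[1][6] = 84
paddr = 84 * 8 + 2 = 674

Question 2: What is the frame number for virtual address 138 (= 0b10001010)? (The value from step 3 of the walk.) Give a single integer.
Answer: 1

Derivation:
vaddr = 138: l1_idx=2, l2_idx=1
L1[2] = 0; L2[0][1] = 1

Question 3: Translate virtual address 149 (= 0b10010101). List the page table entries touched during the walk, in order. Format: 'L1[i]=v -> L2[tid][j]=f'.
Answer: L1[2]=0 -> L2[0][2]=68

Derivation:
vaddr = 149 = 0b10010101
Split: l1_idx=2, l2_idx=2, offset=5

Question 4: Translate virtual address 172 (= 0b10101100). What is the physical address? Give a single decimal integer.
vaddr = 172 = 0b10101100
Split: l1_idx=2, l2_idx=5, offset=4
L1[2] = 0
L2[0][5] = 69
paddr = 69 * 8 + 4 = 556

Answer: 556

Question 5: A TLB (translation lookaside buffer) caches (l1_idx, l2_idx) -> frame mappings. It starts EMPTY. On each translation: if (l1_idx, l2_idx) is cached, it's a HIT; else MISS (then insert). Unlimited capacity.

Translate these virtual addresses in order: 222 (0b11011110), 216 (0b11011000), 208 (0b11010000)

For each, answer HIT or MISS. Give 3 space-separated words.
vaddr=222: (3,3) not in TLB -> MISS, insert
vaddr=216: (3,3) in TLB -> HIT
vaddr=208: (3,2) not in TLB -> MISS, insert

Answer: MISS HIT MISS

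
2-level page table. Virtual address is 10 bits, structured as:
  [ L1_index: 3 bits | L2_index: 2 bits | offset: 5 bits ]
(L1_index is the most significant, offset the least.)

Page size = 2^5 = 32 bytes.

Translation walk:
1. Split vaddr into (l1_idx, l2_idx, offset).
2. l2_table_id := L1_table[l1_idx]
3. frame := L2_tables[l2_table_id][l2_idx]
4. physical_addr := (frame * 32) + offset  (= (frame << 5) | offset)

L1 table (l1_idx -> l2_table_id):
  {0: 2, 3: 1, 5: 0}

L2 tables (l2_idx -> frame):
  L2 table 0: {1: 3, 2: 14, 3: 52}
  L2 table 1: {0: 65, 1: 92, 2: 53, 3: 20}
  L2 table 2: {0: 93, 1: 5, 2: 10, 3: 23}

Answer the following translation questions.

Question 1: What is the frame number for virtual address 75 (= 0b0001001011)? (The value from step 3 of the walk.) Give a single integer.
vaddr = 75: l1_idx=0, l2_idx=2
L1[0] = 2; L2[2][2] = 10

Answer: 10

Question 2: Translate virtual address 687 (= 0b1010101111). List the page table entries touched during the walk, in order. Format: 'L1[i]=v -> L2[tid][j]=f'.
Answer: L1[5]=0 -> L2[0][1]=3

Derivation:
vaddr = 687 = 0b1010101111
Split: l1_idx=5, l2_idx=1, offset=15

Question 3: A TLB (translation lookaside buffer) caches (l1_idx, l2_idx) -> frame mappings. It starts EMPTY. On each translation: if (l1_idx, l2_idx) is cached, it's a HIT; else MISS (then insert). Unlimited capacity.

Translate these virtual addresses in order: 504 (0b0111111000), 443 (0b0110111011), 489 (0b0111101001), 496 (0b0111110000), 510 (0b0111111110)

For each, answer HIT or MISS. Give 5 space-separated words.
vaddr=504: (3,3) not in TLB -> MISS, insert
vaddr=443: (3,1) not in TLB -> MISS, insert
vaddr=489: (3,3) in TLB -> HIT
vaddr=496: (3,3) in TLB -> HIT
vaddr=510: (3,3) in TLB -> HIT

Answer: MISS MISS HIT HIT HIT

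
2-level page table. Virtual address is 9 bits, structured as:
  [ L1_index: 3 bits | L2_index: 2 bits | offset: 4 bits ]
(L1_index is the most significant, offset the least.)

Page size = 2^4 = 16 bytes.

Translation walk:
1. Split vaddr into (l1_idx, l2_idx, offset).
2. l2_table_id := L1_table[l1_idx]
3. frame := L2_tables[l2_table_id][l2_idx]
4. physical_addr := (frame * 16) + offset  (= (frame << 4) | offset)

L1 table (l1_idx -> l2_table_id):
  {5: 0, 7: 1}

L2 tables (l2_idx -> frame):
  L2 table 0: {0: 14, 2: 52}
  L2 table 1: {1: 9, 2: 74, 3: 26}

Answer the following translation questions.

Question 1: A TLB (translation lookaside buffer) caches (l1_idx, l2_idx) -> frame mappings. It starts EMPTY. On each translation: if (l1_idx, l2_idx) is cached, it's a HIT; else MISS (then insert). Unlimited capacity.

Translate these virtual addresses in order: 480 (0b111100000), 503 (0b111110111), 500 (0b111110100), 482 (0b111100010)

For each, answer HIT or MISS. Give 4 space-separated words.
vaddr=480: (7,2) not in TLB -> MISS, insert
vaddr=503: (7,3) not in TLB -> MISS, insert
vaddr=500: (7,3) in TLB -> HIT
vaddr=482: (7,2) in TLB -> HIT

Answer: MISS MISS HIT HIT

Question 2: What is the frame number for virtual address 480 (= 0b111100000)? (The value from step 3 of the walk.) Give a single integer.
Answer: 74

Derivation:
vaddr = 480: l1_idx=7, l2_idx=2
L1[7] = 1; L2[1][2] = 74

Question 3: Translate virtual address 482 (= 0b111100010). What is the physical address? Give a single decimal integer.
vaddr = 482 = 0b111100010
Split: l1_idx=7, l2_idx=2, offset=2
L1[7] = 1
L2[1][2] = 74
paddr = 74 * 16 + 2 = 1186

Answer: 1186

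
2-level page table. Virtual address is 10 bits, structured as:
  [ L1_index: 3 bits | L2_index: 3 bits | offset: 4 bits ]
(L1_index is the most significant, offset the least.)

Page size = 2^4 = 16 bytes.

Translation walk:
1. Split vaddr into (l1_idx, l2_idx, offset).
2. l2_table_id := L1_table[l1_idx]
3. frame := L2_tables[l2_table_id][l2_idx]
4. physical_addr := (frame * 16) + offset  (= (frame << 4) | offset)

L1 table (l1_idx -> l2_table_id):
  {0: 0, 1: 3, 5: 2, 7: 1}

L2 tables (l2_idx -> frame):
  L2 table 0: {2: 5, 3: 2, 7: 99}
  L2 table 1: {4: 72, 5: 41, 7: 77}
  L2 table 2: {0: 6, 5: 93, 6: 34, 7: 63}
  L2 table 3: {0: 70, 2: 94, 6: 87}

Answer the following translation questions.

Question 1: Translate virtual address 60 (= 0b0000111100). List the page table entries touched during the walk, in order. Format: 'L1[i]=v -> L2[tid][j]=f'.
Answer: L1[0]=0 -> L2[0][3]=2

Derivation:
vaddr = 60 = 0b0000111100
Split: l1_idx=0, l2_idx=3, offset=12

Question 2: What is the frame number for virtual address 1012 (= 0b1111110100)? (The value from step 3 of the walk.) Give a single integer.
Answer: 77

Derivation:
vaddr = 1012: l1_idx=7, l2_idx=7
L1[7] = 1; L2[1][7] = 77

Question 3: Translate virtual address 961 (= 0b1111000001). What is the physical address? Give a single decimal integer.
Answer: 1153

Derivation:
vaddr = 961 = 0b1111000001
Split: l1_idx=7, l2_idx=4, offset=1
L1[7] = 1
L2[1][4] = 72
paddr = 72 * 16 + 1 = 1153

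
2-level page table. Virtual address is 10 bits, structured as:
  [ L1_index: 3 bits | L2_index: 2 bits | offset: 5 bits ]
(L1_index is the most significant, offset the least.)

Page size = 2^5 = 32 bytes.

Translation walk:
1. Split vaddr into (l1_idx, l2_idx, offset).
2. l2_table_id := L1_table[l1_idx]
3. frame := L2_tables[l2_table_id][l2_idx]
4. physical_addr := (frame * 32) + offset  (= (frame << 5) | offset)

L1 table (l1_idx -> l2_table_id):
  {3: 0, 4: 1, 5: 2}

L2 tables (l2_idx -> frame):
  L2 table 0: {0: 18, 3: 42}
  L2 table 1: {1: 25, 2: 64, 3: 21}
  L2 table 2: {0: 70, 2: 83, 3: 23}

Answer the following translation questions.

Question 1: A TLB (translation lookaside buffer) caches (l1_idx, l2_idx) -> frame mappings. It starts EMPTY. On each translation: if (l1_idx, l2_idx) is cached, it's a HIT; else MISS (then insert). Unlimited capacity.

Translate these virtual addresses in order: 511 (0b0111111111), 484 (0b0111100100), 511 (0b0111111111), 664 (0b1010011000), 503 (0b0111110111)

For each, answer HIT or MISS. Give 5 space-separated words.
Answer: MISS HIT HIT MISS HIT

Derivation:
vaddr=511: (3,3) not in TLB -> MISS, insert
vaddr=484: (3,3) in TLB -> HIT
vaddr=511: (3,3) in TLB -> HIT
vaddr=664: (5,0) not in TLB -> MISS, insert
vaddr=503: (3,3) in TLB -> HIT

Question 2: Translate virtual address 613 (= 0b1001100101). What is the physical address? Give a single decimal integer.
vaddr = 613 = 0b1001100101
Split: l1_idx=4, l2_idx=3, offset=5
L1[4] = 1
L2[1][3] = 21
paddr = 21 * 32 + 5 = 677

Answer: 677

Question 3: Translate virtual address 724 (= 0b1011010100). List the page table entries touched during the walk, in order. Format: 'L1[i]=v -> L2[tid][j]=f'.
Answer: L1[5]=2 -> L2[2][2]=83

Derivation:
vaddr = 724 = 0b1011010100
Split: l1_idx=5, l2_idx=2, offset=20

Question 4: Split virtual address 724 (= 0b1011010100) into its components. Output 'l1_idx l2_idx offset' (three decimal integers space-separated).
vaddr = 724 = 0b1011010100
  top 3 bits -> l1_idx = 5
  next 2 bits -> l2_idx = 2
  bottom 5 bits -> offset = 20

Answer: 5 2 20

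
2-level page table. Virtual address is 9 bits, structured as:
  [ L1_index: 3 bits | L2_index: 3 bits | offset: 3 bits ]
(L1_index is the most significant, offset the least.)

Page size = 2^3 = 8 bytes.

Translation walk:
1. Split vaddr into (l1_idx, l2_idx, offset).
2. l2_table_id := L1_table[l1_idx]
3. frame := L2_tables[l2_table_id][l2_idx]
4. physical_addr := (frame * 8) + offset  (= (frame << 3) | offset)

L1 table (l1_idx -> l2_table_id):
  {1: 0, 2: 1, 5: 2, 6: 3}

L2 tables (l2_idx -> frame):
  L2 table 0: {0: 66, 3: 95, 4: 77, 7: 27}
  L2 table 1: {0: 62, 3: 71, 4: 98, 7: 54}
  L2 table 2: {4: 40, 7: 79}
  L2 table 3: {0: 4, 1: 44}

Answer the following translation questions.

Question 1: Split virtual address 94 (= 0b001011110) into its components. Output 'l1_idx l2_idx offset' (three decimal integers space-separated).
Answer: 1 3 6

Derivation:
vaddr = 94 = 0b001011110
  top 3 bits -> l1_idx = 1
  next 3 bits -> l2_idx = 3
  bottom 3 bits -> offset = 6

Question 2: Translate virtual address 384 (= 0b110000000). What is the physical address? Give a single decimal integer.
vaddr = 384 = 0b110000000
Split: l1_idx=6, l2_idx=0, offset=0
L1[6] = 3
L2[3][0] = 4
paddr = 4 * 8 + 0 = 32

Answer: 32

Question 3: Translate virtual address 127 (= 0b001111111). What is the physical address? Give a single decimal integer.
vaddr = 127 = 0b001111111
Split: l1_idx=1, l2_idx=7, offset=7
L1[1] = 0
L2[0][7] = 27
paddr = 27 * 8 + 7 = 223

Answer: 223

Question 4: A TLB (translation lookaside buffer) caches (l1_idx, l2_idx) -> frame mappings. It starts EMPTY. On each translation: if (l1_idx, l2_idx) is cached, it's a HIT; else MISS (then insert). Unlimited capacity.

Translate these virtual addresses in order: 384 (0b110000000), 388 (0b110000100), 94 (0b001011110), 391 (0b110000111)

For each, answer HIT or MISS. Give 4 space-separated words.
Answer: MISS HIT MISS HIT

Derivation:
vaddr=384: (6,0) not in TLB -> MISS, insert
vaddr=388: (6,0) in TLB -> HIT
vaddr=94: (1,3) not in TLB -> MISS, insert
vaddr=391: (6,0) in TLB -> HIT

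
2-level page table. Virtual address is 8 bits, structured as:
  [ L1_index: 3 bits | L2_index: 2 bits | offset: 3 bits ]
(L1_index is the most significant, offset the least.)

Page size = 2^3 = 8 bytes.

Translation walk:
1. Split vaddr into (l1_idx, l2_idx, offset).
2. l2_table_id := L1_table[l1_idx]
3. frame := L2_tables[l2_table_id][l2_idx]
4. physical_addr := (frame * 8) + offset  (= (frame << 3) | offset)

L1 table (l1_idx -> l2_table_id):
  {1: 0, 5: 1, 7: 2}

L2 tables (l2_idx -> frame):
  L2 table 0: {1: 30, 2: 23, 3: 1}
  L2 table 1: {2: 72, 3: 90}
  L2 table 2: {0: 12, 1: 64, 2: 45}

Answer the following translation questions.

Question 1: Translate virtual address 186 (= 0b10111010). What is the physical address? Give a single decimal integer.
Answer: 722

Derivation:
vaddr = 186 = 0b10111010
Split: l1_idx=5, l2_idx=3, offset=2
L1[5] = 1
L2[1][3] = 90
paddr = 90 * 8 + 2 = 722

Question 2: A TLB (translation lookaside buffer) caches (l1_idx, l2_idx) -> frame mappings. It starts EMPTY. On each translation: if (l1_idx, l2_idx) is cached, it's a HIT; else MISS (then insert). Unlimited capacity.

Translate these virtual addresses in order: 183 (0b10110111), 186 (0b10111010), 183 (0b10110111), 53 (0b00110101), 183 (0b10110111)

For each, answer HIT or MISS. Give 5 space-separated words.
Answer: MISS MISS HIT MISS HIT

Derivation:
vaddr=183: (5,2) not in TLB -> MISS, insert
vaddr=186: (5,3) not in TLB -> MISS, insert
vaddr=183: (5,2) in TLB -> HIT
vaddr=53: (1,2) not in TLB -> MISS, insert
vaddr=183: (5,2) in TLB -> HIT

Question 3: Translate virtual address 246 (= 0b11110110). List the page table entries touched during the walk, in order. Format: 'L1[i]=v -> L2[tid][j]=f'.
Answer: L1[7]=2 -> L2[2][2]=45

Derivation:
vaddr = 246 = 0b11110110
Split: l1_idx=7, l2_idx=2, offset=6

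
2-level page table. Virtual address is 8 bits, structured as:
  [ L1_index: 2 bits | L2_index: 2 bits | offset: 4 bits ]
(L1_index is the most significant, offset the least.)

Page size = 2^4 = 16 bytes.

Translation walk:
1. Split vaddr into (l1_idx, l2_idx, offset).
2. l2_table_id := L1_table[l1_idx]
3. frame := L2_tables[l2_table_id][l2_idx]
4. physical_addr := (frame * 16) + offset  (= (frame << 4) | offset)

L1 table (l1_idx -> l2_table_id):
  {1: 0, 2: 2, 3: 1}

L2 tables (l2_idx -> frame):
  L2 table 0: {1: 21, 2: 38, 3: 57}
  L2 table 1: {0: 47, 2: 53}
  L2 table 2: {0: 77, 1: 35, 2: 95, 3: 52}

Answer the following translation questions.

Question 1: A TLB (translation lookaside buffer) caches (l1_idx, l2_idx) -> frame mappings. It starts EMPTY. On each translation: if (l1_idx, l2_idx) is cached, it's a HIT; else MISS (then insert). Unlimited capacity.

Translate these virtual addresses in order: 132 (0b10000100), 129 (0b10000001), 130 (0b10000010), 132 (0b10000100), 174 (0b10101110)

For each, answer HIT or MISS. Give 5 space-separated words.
vaddr=132: (2,0) not in TLB -> MISS, insert
vaddr=129: (2,0) in TLB -> HIT
vaddr=130: (2,0) in TLB -> HIT
vaddr=132: (2,0) in TLB -> HIT
vaddr=174: (2,2) not in TLB -> MISS, insert

Answer: MISS HIT HIT HIT MISS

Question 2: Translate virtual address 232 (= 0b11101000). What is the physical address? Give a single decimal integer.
vaddr = 232 = 0b11101000
Split: l1_idx=3, l2_idx=2, offset=8
L1[3] = 1
L2[1][2] = 53
paddr = 53 * 16 + 8 = 856

Answer: 856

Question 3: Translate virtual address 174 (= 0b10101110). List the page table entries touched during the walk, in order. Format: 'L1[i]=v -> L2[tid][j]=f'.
Answer: L1[2]=2 -> L2[2][2]=95

Derivation:
vaddr = 174 = 0b10101110
Split: l1_idx=2, l2_idx=2, offset=14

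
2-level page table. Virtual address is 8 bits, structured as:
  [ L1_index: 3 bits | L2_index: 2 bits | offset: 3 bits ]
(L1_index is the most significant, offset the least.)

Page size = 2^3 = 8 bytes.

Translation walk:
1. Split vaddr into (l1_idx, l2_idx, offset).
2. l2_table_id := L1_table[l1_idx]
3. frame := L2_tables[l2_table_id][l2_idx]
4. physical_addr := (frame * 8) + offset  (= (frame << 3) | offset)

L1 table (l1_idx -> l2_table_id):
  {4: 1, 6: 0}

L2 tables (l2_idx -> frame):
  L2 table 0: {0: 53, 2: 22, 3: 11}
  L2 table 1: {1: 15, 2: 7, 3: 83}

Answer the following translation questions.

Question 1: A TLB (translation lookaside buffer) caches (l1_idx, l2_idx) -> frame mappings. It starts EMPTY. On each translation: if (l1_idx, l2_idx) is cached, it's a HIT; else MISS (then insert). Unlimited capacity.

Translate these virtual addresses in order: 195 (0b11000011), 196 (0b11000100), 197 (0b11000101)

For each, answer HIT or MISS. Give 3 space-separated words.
Answer: MISS HIT HIT

Derivation:
vaddr=195: (6,0) not in TLB -> MISS, insert
vaddr=196: (6,0) in TLB -> HIT
vaddr=197: (6,0) in TLB -> HIT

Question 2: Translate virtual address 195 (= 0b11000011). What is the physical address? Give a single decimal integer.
Answer: 427

Derivation:
vaddr = 195 = 0b11000011
Split: l1_idx=6, l2_idx=0, offset=3
L1[6] = 0
L2[0][0] = 53
paddr = 53 * 8 + 3 = 427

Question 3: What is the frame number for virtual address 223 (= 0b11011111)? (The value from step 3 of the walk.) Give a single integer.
Answer: 11

Derivation:
vaddr = 223: l1_idx=6, l2_idx=3
L1[6] = 0; L2[0][3] = 11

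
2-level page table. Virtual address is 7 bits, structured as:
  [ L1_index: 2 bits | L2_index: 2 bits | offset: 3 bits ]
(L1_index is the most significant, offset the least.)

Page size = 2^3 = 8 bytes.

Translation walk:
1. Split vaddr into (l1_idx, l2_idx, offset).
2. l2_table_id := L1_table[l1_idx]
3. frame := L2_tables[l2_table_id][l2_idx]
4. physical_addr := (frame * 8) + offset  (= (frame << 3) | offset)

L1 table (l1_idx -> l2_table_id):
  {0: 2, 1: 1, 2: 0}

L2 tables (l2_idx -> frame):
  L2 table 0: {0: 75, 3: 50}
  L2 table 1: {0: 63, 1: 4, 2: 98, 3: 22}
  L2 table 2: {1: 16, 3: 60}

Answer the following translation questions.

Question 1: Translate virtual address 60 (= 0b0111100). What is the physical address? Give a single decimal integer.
Answer: 180

Derivation:
vaddr = 60 = 0b0111100
Split: l1_idx=1, l2_idx=3, offset=4
L1[1] = 1
L2[1][3] = 22
paddr = 22 * 8 + 4 = 180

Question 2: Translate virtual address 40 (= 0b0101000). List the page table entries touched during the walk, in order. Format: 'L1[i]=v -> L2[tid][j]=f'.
Answer: L1[1]=1 -> L2[1][1]=4

Derivation:
vaddr = 40 = 0b0101000
Split: l1_idx=1, l2_idx=1, offset=0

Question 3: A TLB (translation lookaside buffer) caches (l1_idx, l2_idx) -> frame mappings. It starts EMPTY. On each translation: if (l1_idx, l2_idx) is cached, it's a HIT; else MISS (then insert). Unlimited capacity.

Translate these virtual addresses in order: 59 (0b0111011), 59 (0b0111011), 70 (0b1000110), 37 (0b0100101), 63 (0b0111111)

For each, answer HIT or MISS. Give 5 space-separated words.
Answer: MISS HIT MISS MISS HIT

Derivation:
vaddr=59: (1,3) not in TLB -> MISS, insert
vaddr=59: (1,3) in TLB -> HIT
vaddr=70: (2,0) not in TLB -> MISS, insert
vaddr=37: (1,0) not in TLB -> MISS, insert
vaddr=63: (1,3) in TLB -> HIT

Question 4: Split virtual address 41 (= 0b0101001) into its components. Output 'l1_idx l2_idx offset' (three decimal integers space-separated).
vaddr = 41 = 0b0101001
  top 2 bits -> l1_idx = 1
  next 2 bits -> l2_idx = 1
  bottom 3 bits -> offset = 1

Answer: 1 1 1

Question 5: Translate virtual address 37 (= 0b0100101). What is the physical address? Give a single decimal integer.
Answer: 509

Derivation:
vaddr = 37 = 0b0100101
Split: l1_idx=1, l2_idx=0, offset=5
L1[1] = 1
L2[1][0] = 63
paddr = 63 * 8 + 5 = 509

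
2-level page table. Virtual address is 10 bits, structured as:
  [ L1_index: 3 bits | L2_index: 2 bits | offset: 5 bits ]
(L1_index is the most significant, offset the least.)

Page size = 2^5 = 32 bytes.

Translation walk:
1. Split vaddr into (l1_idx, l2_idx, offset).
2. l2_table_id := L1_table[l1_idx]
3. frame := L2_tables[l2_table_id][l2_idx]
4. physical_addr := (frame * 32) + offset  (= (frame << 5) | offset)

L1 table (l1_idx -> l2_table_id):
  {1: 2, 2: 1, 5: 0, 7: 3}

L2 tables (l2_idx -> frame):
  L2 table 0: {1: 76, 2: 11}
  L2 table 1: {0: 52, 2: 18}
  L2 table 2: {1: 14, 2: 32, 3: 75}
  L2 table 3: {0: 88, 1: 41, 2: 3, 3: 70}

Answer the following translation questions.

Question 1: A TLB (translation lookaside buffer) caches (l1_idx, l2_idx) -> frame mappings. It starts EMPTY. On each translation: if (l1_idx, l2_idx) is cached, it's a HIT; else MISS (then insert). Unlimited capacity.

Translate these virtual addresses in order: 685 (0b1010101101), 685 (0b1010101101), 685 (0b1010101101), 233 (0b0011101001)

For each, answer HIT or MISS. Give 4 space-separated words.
vaddr=685: (5,1) not in TLB -> MISS, insert
vaddr=685: (5,1) in TLB -> HIT
vaddr=685: (5,1) in TLB -> HIT
vaddr=233: (1,3) not in TLB -> MISS, insert

Answer: MISS HIT HIT MISS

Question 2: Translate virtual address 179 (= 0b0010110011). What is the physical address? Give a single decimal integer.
Answer: 467

Derivation:
vaddr = 179 = 0b0010110011
Split: l1_idx=1, l2_idx=1, offset=19
L1[1] = 2
L2[2][1] = 14
paddr = 14 * 32 + 19 = 467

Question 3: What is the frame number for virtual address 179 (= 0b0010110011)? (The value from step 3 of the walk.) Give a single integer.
Answer: 14

Derivation:
vaddr = 179: l1_idx=1, l2_idx=1
L1[1] = 2; L2[2][1] = 14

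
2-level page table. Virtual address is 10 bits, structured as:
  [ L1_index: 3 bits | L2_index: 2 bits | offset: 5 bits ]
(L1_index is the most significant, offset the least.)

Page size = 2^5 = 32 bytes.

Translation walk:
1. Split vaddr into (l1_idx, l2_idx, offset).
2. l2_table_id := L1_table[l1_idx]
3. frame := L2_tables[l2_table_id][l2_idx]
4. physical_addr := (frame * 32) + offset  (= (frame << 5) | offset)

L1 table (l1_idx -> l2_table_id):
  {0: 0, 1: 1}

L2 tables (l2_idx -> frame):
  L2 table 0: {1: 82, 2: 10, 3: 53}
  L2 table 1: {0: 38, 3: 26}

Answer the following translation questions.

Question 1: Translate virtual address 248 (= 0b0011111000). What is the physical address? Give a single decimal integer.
Answer: 856

Derivation:
vaddr = 248 = 0b0011111000
Split: l1_idx=1, l2_idx=3, offset=24
L1[1] = 1
L2[1][3] = 26
paddr = 26 * 32 + 24 = 856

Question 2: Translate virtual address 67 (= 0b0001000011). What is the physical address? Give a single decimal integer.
Answer: 323

Derivation:
vaddr = 67 = 0b0001000011
Split: l1_idx=0, l2_idx=2, offset=3
L1[0] = 0
L2[0][2] = 10
paddr = 10 * 32 + 3 = 323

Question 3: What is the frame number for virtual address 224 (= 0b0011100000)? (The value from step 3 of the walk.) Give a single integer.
vaddr = 224: l1_idx=1, l2_idx=3
L1[1] = 1; L2[1][3] = 26

Answer: 26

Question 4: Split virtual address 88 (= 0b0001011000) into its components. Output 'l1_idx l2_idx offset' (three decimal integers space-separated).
Answer: 0 2 24

Derivation:
vaddr = 88 = 0b0001011000
  top 3 bits -> l1_idx = 0
  next 2 bits -> l2_idx = 2
  bottom 5 bits -> offset = 24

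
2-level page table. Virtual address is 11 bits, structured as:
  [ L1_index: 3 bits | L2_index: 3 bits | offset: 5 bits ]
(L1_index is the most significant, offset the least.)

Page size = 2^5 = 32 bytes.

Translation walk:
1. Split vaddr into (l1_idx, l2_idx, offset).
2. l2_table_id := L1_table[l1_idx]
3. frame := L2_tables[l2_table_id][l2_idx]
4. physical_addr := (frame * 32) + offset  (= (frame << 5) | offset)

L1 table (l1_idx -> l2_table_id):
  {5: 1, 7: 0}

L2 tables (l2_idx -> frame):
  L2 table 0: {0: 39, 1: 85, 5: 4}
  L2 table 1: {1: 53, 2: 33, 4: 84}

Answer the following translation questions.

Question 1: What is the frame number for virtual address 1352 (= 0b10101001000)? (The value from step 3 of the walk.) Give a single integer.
vaddr = 1352: l1_idx=5, l2_idx=2
L1[5] = 1; L2[1][2] = 33

Answer: 33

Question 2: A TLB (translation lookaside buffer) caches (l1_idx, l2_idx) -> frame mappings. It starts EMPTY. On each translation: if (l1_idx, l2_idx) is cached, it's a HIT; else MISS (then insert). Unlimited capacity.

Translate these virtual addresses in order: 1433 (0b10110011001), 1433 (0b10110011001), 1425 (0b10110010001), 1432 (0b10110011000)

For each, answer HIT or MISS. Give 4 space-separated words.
vaddr=1433: (5,4) not in TLB -> MISS, insert
vaddr=1433: (5,4) in TLB -> HIT
vaddr=1425: (5,4) in TLB -> HIT
vaddr=1432: (5,4) in TLB -> HIT

Answer: MISS HIT HIT HIT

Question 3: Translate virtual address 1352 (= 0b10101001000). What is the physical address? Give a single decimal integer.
vaddr = 1352 = 0b10101001000
Split: l1_idx=5, l2_idx=2, offset=8
L1[5] = 1
L2[1][2] = 33
paddr = 33 * 32 + 8 = 1064

Answer: 1064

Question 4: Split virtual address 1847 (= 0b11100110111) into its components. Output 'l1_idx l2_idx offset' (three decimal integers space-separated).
Answer: 7 1 23

Derivation:
vaddr = 1847 = 0b11100110111
  top 3 bits -> l1_idx = 7
  next 3 bits -> l2_idx = 1
  bottom 5 bits -> offset = 23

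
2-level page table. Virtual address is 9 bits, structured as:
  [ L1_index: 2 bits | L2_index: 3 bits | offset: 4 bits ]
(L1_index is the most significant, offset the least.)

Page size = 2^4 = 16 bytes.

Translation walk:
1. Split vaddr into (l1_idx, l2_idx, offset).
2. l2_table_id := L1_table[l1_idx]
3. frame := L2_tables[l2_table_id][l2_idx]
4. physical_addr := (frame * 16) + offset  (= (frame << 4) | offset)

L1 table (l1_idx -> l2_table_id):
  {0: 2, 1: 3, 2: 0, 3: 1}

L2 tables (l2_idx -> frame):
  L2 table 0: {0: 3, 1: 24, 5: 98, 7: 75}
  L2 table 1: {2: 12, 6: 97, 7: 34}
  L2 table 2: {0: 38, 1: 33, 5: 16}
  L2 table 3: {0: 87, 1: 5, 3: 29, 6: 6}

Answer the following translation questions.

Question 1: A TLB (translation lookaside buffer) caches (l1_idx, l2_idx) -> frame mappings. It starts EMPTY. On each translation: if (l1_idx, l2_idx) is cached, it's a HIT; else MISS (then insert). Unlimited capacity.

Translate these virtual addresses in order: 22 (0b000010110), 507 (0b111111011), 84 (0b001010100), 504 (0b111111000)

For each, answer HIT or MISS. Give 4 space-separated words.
Answer: MISS MISS MISS HIT

Derivation:
vaddr=22: (0,1) not in TLB -> MISS, insert
vaddr=507: (3,7) not in TLB -> MISS, insert
vaddr=84: (0,5) not in TLB -> MISS, insert
vaddr=504: (3,7) in TLB -> HIT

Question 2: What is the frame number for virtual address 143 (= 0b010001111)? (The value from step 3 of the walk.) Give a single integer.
vaddr = 143: l1_idx=1, l2_idx=0
L1[1] = 3; L2[3][0] = 87

Answer: 87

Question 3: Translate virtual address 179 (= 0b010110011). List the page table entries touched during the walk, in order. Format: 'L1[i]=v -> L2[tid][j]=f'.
Answer: L1[1]=3 -> L2[3][3]=29

Derivation:
vaddr = 179 = 0b010110011
Split: l1_idx=1, l2_idx=3, offset=3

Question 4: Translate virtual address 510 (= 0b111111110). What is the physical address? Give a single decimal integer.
Answer: 558

Derivation:
vaddr = 510 = 0b111111110
Split: l1_idx=3, l2_idx=7, offset=14
L1[3] = 1
L2[1][7] = 34
paddr = 34 * 16 + 14 = 558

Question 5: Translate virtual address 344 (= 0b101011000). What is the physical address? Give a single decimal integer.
vaddr = 344 = 0b101011000
Split: l1_idx=2, l2_idx=5, offset=8
L1[2] = 0
L2[0][5] = 98
paddr = 98 * 16 + 8 = 1576

Answer: 1576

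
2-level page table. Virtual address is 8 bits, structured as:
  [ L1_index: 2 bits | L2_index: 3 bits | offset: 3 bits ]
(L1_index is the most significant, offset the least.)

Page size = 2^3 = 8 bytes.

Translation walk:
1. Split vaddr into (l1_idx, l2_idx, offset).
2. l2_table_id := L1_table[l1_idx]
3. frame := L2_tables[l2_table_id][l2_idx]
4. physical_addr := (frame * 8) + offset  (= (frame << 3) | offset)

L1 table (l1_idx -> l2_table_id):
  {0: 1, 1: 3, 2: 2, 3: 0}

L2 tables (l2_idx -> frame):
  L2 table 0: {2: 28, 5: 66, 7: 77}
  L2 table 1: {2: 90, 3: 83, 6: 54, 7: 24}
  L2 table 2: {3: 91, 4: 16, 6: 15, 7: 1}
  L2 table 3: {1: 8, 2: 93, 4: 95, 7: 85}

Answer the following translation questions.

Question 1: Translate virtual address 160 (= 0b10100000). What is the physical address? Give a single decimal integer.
vaddr = 160 = 0b10100000
Split: l1_idx=2, l2_idx=4, offset=0
L1[2] = 2
L2[2][4] = 16
paddr = 16 * 8 + 0 = 128

Answer: 128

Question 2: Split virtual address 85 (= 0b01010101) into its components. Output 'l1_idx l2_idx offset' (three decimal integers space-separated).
vaddr = 85 = 0b01010101
  top 2 bits -> l1_idx = 1
  next 3 bits -> l2_idx = 2
  bottom 3 bits -> offset = 5

Answer: 1 2 5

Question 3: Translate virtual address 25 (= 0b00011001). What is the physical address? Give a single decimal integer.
Answer: 665

Derivation:
vaddr = 25 = 0b00011001
Split: l1_idx=0, l2_idx=3, offset=1
L1[0] = 1
L2[1][3] = 83
paddr = 83 * 8 + 1 = 665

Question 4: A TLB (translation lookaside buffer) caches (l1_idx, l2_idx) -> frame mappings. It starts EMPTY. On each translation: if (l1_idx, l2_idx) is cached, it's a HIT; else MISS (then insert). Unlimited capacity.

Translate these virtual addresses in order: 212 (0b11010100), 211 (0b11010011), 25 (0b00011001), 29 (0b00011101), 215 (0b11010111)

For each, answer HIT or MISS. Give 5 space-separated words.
vaddr=212: (3,2) not in TLB -> MISS, insert
vaddr=211: (3,2) in TLB -> HIT
vaddr=25: (0,3) not in TLB -> MISS, insert
vaddr=29: (0,3) in TLB -> HIT
vaddr=215: (3,2) in TLB -> HIT

Answer: MISS HIT MISS HIT HIT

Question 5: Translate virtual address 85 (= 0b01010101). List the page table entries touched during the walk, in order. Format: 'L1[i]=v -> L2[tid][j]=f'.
vaddr = 85 = 0b01010101
Split: l1_idx=1, l2_idx=2, offset=5

Answer: L1[1]=3 -> L2[3][2]=93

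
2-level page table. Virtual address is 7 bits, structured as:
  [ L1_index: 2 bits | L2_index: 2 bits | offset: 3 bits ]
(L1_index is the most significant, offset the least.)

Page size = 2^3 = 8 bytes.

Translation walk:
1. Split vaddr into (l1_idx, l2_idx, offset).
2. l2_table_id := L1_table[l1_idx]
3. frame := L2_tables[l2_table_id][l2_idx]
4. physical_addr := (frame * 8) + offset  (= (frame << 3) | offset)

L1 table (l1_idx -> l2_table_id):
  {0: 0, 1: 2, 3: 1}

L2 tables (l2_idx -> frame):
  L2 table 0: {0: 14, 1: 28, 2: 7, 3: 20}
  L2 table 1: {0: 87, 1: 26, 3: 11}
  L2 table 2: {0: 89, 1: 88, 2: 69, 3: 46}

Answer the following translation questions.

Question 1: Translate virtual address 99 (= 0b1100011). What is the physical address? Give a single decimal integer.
Answer: 699

Derivation:
vaddr = 99 = 0b1100011
Split: l1_idx=3, l2_idx=0, offset=3
L1[3] = 1
L2[1][0] = 87
paddr = 87 * 8 + 3 = 699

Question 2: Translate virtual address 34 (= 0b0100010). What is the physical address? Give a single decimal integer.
Answer: 714

Derivation:
vaddr = 34 = 0b0100010
Split: l1_idx=1, l2_idx=0, offset=2
L1[1] = 2
L2[2][0] = 89
paddr = 89 * 8 + 2 = 714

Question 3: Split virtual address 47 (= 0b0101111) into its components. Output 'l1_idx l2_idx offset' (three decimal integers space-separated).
vaddr = 47 = 0b0101111
  top 2 bits -> l1_idx = 1
  next 2 bits -> l2_idx = 1
  bottom 3 bits -> offset = 7

Answer: 1 1 7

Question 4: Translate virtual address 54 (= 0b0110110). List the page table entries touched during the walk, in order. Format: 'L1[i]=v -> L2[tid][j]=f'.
vaddr = 54 = 0b0110110
Split: l1_idx=1, l2_idx=2, offset=6

Answer: L1[1]=2 -> L2[2][2]=69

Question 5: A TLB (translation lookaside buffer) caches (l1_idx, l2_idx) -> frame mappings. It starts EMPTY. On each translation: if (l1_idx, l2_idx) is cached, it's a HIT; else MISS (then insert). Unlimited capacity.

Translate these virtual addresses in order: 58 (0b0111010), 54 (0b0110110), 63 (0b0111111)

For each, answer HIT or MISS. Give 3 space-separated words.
Answer: MISS MISS HIT

Derivation:
vaddr=58: (1,3) not in TLB -> MISS, insert
vaddr=54: (1,2) not in TLB -> MISS, insert
vaddr=63: (1,3) in TLB -> HIT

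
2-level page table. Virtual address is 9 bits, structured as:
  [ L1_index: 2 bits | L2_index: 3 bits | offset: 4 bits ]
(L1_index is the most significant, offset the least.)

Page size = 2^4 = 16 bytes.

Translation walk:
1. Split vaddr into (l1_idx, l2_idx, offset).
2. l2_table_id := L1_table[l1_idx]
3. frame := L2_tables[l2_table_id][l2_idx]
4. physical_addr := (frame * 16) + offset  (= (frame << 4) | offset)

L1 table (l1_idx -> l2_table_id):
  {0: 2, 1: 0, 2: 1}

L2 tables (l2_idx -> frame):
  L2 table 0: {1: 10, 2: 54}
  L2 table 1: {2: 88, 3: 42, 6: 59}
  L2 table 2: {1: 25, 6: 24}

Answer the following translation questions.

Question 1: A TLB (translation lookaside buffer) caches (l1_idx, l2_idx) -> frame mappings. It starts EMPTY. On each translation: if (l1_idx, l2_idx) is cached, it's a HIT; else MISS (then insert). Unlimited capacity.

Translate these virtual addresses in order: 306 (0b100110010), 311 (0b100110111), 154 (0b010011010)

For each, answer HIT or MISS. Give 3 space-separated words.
Answer: MISS HIT MISS

Derivation:
vaddr=306: (2,3) not in TLB -> MISS, insert
vaddr=311: (2,3) in TLB -> HIT
vaddr=154: (1,1) not in TLB -> MISS, insert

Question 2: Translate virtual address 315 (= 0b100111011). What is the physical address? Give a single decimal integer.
Answer: 683

Derivation:
vaddr = 315 = 0b100111011
Split: l1_idx=2, l2_idx=3, offset=11
L1[2] = 1
L2[1][3] = 42
paddr = 42 * 16 + 11 = 683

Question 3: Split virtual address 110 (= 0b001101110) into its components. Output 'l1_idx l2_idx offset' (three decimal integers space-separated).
vaddr = 110 = 0b001101110
  top 2 bits -> l1_idx = 0
  next 3 bits -> l2_idx = 6
  bottom 4 bits -> offset = 14

Answer: 0 6 14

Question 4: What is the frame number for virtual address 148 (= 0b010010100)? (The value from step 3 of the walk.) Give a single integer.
Answer: 10

Derivation:
vaddr = 148: l1_idx=1, l2_idx=1
L1[1] = 0; L2[0][1] = 10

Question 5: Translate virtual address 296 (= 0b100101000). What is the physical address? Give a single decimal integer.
Answer: 1416

Derivation:
vaddr = 296 = 0b100101000
Split: l1_idx=2, l2_idx=2, offset=8
L1[2] = 1
L2[1][2] = 88
paddr = 88 * 16 + 8 = 1416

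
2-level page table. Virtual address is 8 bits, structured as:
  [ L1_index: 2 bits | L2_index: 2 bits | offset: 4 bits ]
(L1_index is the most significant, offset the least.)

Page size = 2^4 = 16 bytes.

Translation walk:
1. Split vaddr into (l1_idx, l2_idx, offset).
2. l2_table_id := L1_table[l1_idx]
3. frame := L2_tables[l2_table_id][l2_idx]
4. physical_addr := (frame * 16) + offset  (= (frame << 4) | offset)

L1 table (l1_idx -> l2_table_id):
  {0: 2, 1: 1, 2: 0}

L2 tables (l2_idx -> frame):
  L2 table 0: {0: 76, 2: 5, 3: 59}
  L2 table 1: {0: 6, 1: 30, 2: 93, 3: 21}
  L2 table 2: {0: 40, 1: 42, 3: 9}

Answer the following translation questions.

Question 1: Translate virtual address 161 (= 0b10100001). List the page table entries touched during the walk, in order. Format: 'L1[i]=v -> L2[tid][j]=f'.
vaddr = 161 = 0b10100001
Split: l1_idx=2, l2_idx=2, offset=1

Answer: L1[2]=0 -> L2[0][2]=5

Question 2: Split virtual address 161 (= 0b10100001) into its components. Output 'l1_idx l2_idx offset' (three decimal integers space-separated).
vaddr = 161 = 0b10100001
  top 2 bits -> l1_idx = 2
  next 2 bits -> l2_idx = 2
  bottom 4 bits -> offset = 1

Answer: 2 2 1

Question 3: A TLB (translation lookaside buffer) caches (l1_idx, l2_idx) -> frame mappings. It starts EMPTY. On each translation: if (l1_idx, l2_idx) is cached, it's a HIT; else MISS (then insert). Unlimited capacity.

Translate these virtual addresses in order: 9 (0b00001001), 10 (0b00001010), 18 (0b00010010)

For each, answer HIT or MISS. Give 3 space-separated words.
Answer: MISS HIT MISS

Derivation:
vaddr=9: (0,0) not in TLB -> MISS, insert
vaddr=10: (0,0) in TLB -> HIT
vaddr=18: (0,1) not in TLB -> MISS, insert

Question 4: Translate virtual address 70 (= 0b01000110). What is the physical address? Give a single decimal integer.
Answer: 102

Derivation:
vaddr = 70 = 0b01000110
Split: l1_idx=1, l2_idx=0, offset=6
L1[1] = 1
L2[1][0] = 6
paddr = 6 * 16 + 6 = 102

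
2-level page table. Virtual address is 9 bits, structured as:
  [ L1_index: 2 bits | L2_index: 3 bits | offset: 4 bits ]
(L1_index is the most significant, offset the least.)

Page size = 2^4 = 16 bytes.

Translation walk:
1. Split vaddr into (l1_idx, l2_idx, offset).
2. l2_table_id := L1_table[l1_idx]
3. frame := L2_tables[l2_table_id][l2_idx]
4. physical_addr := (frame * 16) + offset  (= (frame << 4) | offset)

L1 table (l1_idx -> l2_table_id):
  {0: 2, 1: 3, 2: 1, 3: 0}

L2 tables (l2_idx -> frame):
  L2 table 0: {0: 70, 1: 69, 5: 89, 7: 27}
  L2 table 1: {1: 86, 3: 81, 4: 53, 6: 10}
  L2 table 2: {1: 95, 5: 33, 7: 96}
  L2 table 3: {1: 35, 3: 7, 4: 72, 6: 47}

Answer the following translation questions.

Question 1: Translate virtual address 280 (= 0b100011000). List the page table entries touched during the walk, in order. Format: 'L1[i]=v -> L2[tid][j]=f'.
Answer: L1[2]=1 -> L2[1][1]=86

Derivation:
vaddr = 280 = 0b100011000
Split: l1_idx=2, l2_idx=1, offset=8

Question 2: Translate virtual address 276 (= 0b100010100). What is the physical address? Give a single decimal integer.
vaddr = 276 = 0b100010100
Split: l1_idx=2, l2_idx=1, offset=4
L1[2] = 1
L2[1][1] = 86
paddr = 86 * 16 + 4 = 1380

Answer: 1380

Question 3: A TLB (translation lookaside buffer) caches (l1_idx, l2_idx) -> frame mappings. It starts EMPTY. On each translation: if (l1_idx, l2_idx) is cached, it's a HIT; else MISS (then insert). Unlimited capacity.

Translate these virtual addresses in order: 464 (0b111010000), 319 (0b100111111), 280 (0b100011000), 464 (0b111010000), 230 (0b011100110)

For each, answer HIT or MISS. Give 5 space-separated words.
vaddr=464: (3,5) not in TLB -> MISS, insert
vaddr=319: (2,3) not in TLB -> MISS, insert
vaddr=280: (2,1) not in TLB -> MISS, insert
vaddr=464: (3,5) in TLB -> HIT
vaddr=230: (1,6) not in TLB -> MISS, insert

Answer: MISS MISS MISS HIT MISS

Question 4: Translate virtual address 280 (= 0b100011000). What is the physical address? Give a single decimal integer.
vaddr = 280 = 0b100011000
Split: l1_idx=2, l2_idx=1, offset=8
L1[2] = 1
L2[1][1] = 86
paddr = 86 * 16 + 8 = 1384

Answer: 1384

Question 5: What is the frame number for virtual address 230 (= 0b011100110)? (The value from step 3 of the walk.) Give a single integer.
vaddr = 230: l1_idx=1, l2_idx=6
L1[1] = 3; L2[3][6] = 47

Answer: 47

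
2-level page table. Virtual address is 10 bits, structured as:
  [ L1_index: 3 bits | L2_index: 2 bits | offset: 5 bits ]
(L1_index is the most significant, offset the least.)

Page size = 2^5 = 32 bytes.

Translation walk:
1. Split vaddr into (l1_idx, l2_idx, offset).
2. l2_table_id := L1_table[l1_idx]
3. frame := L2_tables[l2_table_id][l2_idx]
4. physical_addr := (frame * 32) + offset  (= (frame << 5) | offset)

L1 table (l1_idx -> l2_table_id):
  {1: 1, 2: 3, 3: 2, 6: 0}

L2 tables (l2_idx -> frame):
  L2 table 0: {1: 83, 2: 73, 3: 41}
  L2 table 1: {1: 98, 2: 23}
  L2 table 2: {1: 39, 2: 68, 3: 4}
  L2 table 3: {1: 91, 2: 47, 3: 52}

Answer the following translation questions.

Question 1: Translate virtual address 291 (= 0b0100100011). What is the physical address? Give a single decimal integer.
vaddr = 291 = 0b0100100011
Split: l1_idx=2, l2_idx=1, offset=3
L1[2] = 3
L2[3][1] = 91
paddr = 91 * 32 + 3 = 2915

Answer: 2915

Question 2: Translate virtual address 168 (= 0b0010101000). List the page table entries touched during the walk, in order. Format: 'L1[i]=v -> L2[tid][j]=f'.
Answer: L1[1]=1 -> L2[1][1]=98

Derivation:
vaddr = 168 = 0b0010101000
Split: l1_idx=1, l2_idx=1, offset=8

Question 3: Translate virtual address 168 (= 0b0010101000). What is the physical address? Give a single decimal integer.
Answer: 3144

Derivation:
vaddr = 168 = 0b0010101000
Split: l1_idx=1, l2_idx=1, offset=8
L1[1] = 1
L2[1][1] = 98
paddr = 98 * 32 + 8 = 3144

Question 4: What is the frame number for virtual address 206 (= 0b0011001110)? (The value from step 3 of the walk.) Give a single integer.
Answer: 23

Derivation:
vaddr = 206: l1_idx=1, l2_idx=2
L1[1] = 1; L2[1][2] = 23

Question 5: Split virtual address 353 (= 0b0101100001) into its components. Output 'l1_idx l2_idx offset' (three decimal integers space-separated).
Answer: 2 3 1

Derivation:
vaddr = 353 = 0b0101100001
  top 3 bits -> l1_idx = 2
  next 2 bits -> l2_idx = 3
  bottom 5 bits -> offset = 1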